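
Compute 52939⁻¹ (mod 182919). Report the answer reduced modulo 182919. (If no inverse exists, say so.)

gcd(182919, 52939) by repeated division:
182919 = 3*52939 + 24102
52939 = 2*24102 + 4735
24102 = 5*4735 + 427
4735 = 11*427 + 38
427 = 11*38 + 9
38 = 4*9 + 2
9 = 4*2 + 1
2 = 2*1 + 0
The gcd is 1. Working backward:
1 = 9 − 4·2
1 = −4·38 + 17·9
1 = 17·427 − 191·38
1 = −191·4735 + 2118·427
1 = 2118·24102 − 10781·4735
1 = −10781·52939 + 23680·24102
1 = 23680·182919 − 81821·52939
Hence 52939⁻¹ ≡ -81821 ≡ 101098 (mod 182919).

101098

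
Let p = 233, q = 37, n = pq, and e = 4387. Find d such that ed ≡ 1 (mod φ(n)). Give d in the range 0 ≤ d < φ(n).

φ(n) = (p−1)(q−1) = 232·36 = 8352.
Need d with 4387·d ≡ 1 (mod 8352). Apply the extended Euclidean algorithm:
8352 = 1·4387 + 3965
4387 = 1·3965 + 422
3965 = 9·422 + 167
422 = 2·167 + 88
167 = 1·88 + 79
88 = 1·79 + 9
79 = 8·9 + 7
9 = 1·7 + 2
7 = 3·2 + 1
2 = 2·1 + 0
Back-substitute:
1 = 7 − 3·2
1 = −3·9 + 4·7
1 = 4·79 − 35·9
1 = −35·88 + 39·79
1 = 39·167 − 74·88
1 = −74·422 + 187·167
1 = 187·3965 − 1757·422
1 = −1757·4387 + 1944·3965
1 = 1944·8352 − 3701·4387
So 4387·(-3701) ≡ 1 (mod 8352), hence d ≡ -3701 ≡ 4651 (mod 8352).

4651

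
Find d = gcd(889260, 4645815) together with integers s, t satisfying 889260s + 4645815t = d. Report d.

Euclidean algorithm:
4645815 = 5·889260 + 199515
889260 = 4·199515 + 91200
199515 = 2·91200 + 17115
91200 = 5·17115 + 5625
17115 = 3·5625 + 240
5625 = 23·240 + 105
240 = 2·105 + 30
105 = 3·30 + 15
30 = 2·15 + 0
gcd(889260, 4645815) = 15.
Working backward:
15 = 105 − 3·30
15 = −3·240 + 7·105
15 = 7·5625 − 164·240
15 = −164·17115 + 499·5625
15 = 499·91200 − 2659·17115
15 = −2659·199515 + 5817·91200
15 = 5817·889260 − 25927·199515
15 = −25927·4645815 + 135452·889260
So 15 = (-25927)·4645815 + (135452)·889260.

15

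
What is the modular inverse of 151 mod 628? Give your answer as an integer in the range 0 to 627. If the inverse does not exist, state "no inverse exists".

gcd(628, 151) by repeated division:
628 = 4×151 + 24
151 = 6×24 + 7
24 = 3×7 + 3
7 = 2×3 + 1
3 = 3×1 + 0
gcd = 1, so the inverse exists. Back-substitute:
1 = 7 − 2·3
1 = −2·24 + 7·7
1 = 7·151 − 44·24
1 = −44·628 + 183·151
So 151·183 ≡ 1 (mod 628).

183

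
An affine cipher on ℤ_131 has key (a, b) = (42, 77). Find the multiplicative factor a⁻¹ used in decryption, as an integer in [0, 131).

78

Apply the Euclidean algorithm to 131 and 42:
131 = 3·42 + 5
42 = 8·5 + 2
5 = 2·2 + 1
2 = 2·1 + 0
The gcd is 1. Working backward:
1 = 5 − 2·2
1 = −2·42 + 17·5
1 = 17·131 − 53·42
So 42·(-53) ≡ 1 (mod 131), and -53 ≡ 78 (mod 131).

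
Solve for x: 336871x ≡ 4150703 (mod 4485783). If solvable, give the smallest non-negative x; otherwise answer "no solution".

First find gcd(336871, 4485783):
4485783 = 13·336871 + 106460
336871 = 3·106460 + 17491
106460 = 6·17491 + 1514
17491 = 11·1514 + 837
1514 = 1·837 + 677
837 = 1·677 + 160
677 = 4·160 + 37
160 = 4·37 + 12
37 = 3·12 + 1
12 = 12·1 + 0
gcd = 1, so a unique solution mod 4485783 exists.
Back-substitute for the Bézout coefficients:
1 = 37 − 3·12
1 = −3·160 + 13·37
1 = 13·677 − 55·160
1 = −55·837 + 68·677
1 = 68·1514 − 123·837
1 = −123·17491 + 1421·1514
1 = 1421·106460 − 8649·17491
1 = −8649·336871 + 27368·106460
1 = 27368·4485783 − 364433·336871
So 336871·(-364433) ≡ 1 (mod 4485783), giving 336871⁻¹ ≡ 4121350.
x ≡ 336871⁻¹·4150703 ≡ 4121350·4150703 ≡ 2224814 (mod 4485783).

2224814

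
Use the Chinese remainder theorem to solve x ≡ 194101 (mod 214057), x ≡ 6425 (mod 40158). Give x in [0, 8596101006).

Write x = 194101 + 214057·k. Then 214057·k ≡ 6425 − 194101 ≡ 13114 (mod 40158).
Need 214057⁻¹ mod 40158. Extended Euclid on (40158, 13267):
40158 = 3×13267 + 357
13267 = 37×357 + 58
357 = 6×58 + 9
58 = 6×9 + 4
9 = 2×4 + 1
4 = 4×1 + 0
Back-substitute:
1 = 9 − 2·4
1 = −2·58 + 13·9
1 = 13·357 − 80·58
1 = −80·13267 + 2973·357
1 = 2973·40158 − 8999·13267
214057⁻¹ ≡ 31159 (mod 40158), so k ≡ 31159·13114 ≡ 11476 (mod 40158).
x = 194101 + 214057·11476 = 2456712233.

2456712233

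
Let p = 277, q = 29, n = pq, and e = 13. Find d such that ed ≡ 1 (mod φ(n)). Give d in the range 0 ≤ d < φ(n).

1189

φ(n) = (p−1)(q−1) = 276·28 = 7728.
Need d with 13·d ≡ 1 (mod 7728). Apply the extended Euclidean algorithm:
7728 = 594·13 + 6
13 = 2·6 + 1
6 = 6·1 + 0
Back-substitute:
1 = 13 − 2·6
1 = −2·7728 + 1189·13
So 13·1189 ≡ 1 (mod 7728), hence d = 1189.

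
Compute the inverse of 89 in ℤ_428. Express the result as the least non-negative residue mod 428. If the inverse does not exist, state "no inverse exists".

101

gcd(428, 89) by repeated division:
428 = 4·89 + 72
89 = 1·72 + 17
72 = 4·17 + 4
17 = 4·4 + 1
4 = 4·1 + 0
Since gcd(89, 428) = 1, back-substitute to write 1 as a combination:
1 = 17 − 4·4
1 = −4·72 + 17·17
1 = 17·89 − 21·72
1 = −21·428 + 101·89
So 89·101 ≡ 1 (mod 428).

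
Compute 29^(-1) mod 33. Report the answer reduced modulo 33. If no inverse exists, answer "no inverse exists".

8

Apply the Euclidean algorithm to 33 and 29:
33 = 1×29 + 4
29 = 7×4 + 1
4 = 4×1 + 0
The gcd is 1. Working backward:
1 = 29 − 7·4
1 = −7·33 + 8·29
So 29·8 ≡ 1 (mod 33).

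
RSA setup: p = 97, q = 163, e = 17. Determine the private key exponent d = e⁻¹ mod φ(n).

φ(n) = (p−1)(q−1) = 96·162 = 15552.
Need d with 17·d ≡ 1 (mod 15552). Apply the extended Euclidean algorithm:
15552 = 914×17 + 14
17 = 1×14 + 3
14 = 4×3 + 2
3 = 1×2 + 1
2 = 2×1 + 0
Back-substitute:
1 = 3 − 2
1 = −14 + 5·3
1 = 5·17 − 6·14
1 = −6·15552 + 5489·17
So 17·5489 ≡ 1 (mod 15552), hence d = 5489.

5489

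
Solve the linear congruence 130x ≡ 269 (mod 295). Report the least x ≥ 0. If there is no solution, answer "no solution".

no solution

gcd(130, 295):
295 = 2*130 + 35
130 = 3*35 + 25
35 = 1*25 + 10
25 = 2*10 + 5
10 = 2*5 + 0
gcd = 5, but 5 ∤ 269, so the congruence has no solution.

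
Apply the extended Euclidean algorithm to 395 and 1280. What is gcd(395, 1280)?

5

Euclidean algorithm:
1280 = 3×395 + 95
395 = 4×95 + 15
95 = 6×15 + 5
15 = 3×5 + 0
gcd(395, 1280) = 5.
Working backward:
5 = 95 − 6·15
5 = −6·395 + 25·95
5 = 25·1280 − 81·395
So 5 = (25)·1280 + (-81)·395.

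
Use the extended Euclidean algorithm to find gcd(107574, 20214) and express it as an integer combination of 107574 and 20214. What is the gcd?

6

Repeated division:
107574 = 5·20214 + 6504
20214 = 3·6504 + 702
6504 = 9·702 + 186
702 = 3·186 + 144
186 = 1·144 + 42
144 = 3·42 + 18
42 = 2·18 + 6
18 = 3·6 + 0
gcd(107574, 20214) = 6.
Working backward:
6 = 42 − 2·18
6 = −2·144 + 7·42
6 = 7·186 − 9·144
6 = −9·702 + 34·186
6 = 34·6504 − 315·702
6 = −315·20214 + 979·6504
6 = 979·107574 − 5210·20214
So 6 = (979)·107574 + (-5210)·20214.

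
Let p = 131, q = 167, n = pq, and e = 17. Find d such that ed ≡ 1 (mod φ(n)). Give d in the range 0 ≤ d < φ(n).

φ(n) = (p−1)(q−1) = 130·166 = 21580.
Need d with 17·d ≡ 1 (mod 21580). Apply the extended Euclidean algorithm:
21580 = 1269·17 + 7
17 = 2·7 + 3
7 = 2·3 + 1
3 = 3·1 + 0
Back-substitute:
1 = 7 − 2·3
1 = −2·17 + 5·7
1 = 5·21580 − 6347·17
So 17·(-6347) ≡ 1 (mod 21580), hence d ≡ -6347 ≡ 15233 (mod 21580).

15233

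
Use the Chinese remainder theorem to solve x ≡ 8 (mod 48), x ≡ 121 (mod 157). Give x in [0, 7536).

Write x = 8 + 48·k. Then 48·k ≡ 121 − 8 ≡ 113 (mod 157).
Need 48⁻¹ mod 157. Extended Euclid on (157, 48):
157 = 3×48 + 13
48 = 3×13 + 9
13 = 1×9 + 4
9 = 2×4 + 1
4 = 4×1 + 0
Back-substitute:
1 = 9 − 2·4
1 = −2·13 + 3·9
1 = 3·48 − 11·13
1 = −11·157 + 36·48
48⁻¹ ≡ 36 (mod 157), so k ≡ 36·113 ≡ 143 (mod 157).
x = 8 + 48·143 = 6872.

6872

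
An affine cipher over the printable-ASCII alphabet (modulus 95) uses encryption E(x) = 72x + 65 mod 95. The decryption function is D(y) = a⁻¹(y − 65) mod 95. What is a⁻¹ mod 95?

33

Apply the Euclidean algorithm to 95 and 72:
95 = 1·72 + 23
72 = 3·23 + 3
23 = 7·3 + 2
3 = 1·2 + 1
2 = 2·1 + 0
The gcd is 1. Working backward:
1 = 3 − 2
1 = −23 + 8·3
1 = 8·72 − 25·23
1 = −25·95 + 33·72
So 72·33 ≡ 1 (mod 95).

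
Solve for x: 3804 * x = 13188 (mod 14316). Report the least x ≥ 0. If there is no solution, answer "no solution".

504

First find gcd(3804, 14316):
14316 = 3·3804 + 2904
3804 = 1·2904 + 900
2904 = 3·900 + 204
900 = 4·204 + 84
204 = 2·84 + 36
84 = 2·36 + 12
36 = 3·12 + 0
gcd = 12 and 12 | 13188, so solutions exist. Divide through by 12: 317x ≡ 1099 (mod 1193).
Now find 317⁻¹ mod 1193:
1193 = 3×317 + 242
317 = 1×242 + 75
242 = 3×75 + 17
75 = 4×17 + 7
17 = 2×7 + 3
7 = 2×3 + 1
3 = 3×1 + 0
Back-substitute:
1 = 7 − 2·3
1 = −2·17 + 5·7
1 = 5·75 − 22·17
1 = −22·242 + 71·75
1 = 71·317 − 93·242
1 = −93·1193 + 350·317
So 317⁻¹ ≡ 350 (mod 1193).
Then x ≡ 350·1099 ≡ 504 (mod 1193); the smallest non-negative solution is x = 504.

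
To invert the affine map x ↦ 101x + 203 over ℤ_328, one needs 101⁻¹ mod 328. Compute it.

Apply the Euclidean algorithm to 328 and 101:
328 = 3·101 + 25
101 = 4·25 + 1
25 = 25·1 + 0
gcd = 1, so the inverse exists. Back-substitute:
1 = 101 − 4·25
1 = −4·328 + 13·101
So 101·13 ≡ 1 (mod 328).

13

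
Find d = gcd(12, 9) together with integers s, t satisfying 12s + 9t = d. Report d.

Repeated division:
12 = 1·9 + 3
9 = 3·3 + 0
gcd(12, 9) = 3.
Back-substituting:
3 = 12 − 9
So 3 = (1)·12 + (-1)·9.

3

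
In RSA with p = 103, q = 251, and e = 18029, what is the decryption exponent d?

11069

φ(n) = (p−1)(q−1) = 102·250 = 25500.
Need d with 18029·d ≡ 1 (mod 25500). Apply the extended Euclidean algorithm:
25500 = 1*18029 + 7471
18029 = 2*7471 + 3087
7471 = 2*3087 + 1297
3087 = 2*1297 + 493
1297 = 2*493 + 311
493 = 1*311 + 182
311 = 1*182 + 129
182 = 1*129 + 53
129 = 2*53 + 23
53 = 2*23 + 7
23 = 3*7 + 2
7 = 3*2 + 1
2 = 2*1 + 0
Back-substitute:
1 = 7 − 3·2
1 = −3·23 + 10·7
1 = 10·53 − 23·23
1 = −23·129 + 56·53
1 = 56·182 − 79·129
1 = −79·311 + 135·182
1 = 135·493 − 214·311
1 = −214·1297 + 563·493
1 = 563·3087 − 1340·1297
1 = −1340·7471 + 3243·3087
1 = 3243·18029 − 7826·7471
1 = −7826·25500 + 11069·18029
So 18029·11069 ≡ 1 (mod 25500), hence d = 11069.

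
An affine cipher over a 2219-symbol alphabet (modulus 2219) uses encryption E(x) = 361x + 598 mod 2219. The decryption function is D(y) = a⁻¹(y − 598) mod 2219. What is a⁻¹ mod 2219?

1549

gcd(2219, 361) by repeated division:
2219 = 6×361 + 53
361 = 6×53 + 43
53 = 1×43 + 10
43 = 4×10 + 3
10 = 3×3 + 1
3 = 3×1 + 0
Since gcd(361, 2219) = 1, back-substitute to write 1 as a combination:
1 = 10 − 3·3
1 = −3·43 + 13·10
1 = 13·53 − 16·43
1 = −16·361 + 109·53
1 = 109·2219 − 670·361
Thus 361·(-670) ≡ 1 (mod 2219); reducing, -670 mod 2219 = 1549.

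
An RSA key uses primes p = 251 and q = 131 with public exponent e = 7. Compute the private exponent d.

φ(n) = (p−1)(q−1) = 250·130 = 32500.
Need d with 7·d ≡ 1 (mod 32500). Apply the extended Euclidean algorithm:
32500 = 4642×7 + 6
7 = 1×6 + 1
6 = 6×1 + 0
Back-substitute:
1 = 7 − 6
1 = −32500 + 4643·7
So 7·4643 ≡ 1 (mod 32500), hence d = 4643.

4643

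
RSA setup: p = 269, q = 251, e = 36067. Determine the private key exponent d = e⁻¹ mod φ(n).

φ(n) = (p−1)(q−1) = 268·250 = 67000.
Need d with 36067·d ≡ 1 (mod 67000). Apply the extended Euclidean algorithm:
67000 = 1·36067 + 30933
36067 = 1·30933 + 5134
30933 = 6·5134 + 129
5134 = 39·129 + 103
129 = 1·103 + 26
103 = 3·26 + 25
26 = 1·25 + 1
25 = 25·1 + 0
Back-substitute:
1 = 26 − 25
1 = −103 + 4·26
1 = 4·129 − 5·103
1 = −5·5134 + 199·129
1 = 199·30933 − 1199·5134
1 = −1199·36067 + 1398·30933
1 = 1398·67000 − 2597·36067
So 36067·(-2597) ≡ 1 (mod 67000), hence d ≡ -2597 ≡ 64403 (mod 67000).

64403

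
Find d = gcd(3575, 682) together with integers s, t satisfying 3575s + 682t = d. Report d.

Apply Euclid's algorithm to 3575 and 682:
3575 = 5*682 + 165
682 = 4*165 + 22
165 = 7*22 + 11
22 = 2*11 + 0
gcd(3575, 682) = 11.
Working backward:
11 = 165 − 7·22
11 = −7·682 + 29·165
11 = 29·3575 − 152·682
So 11 = (29)·3575 + (-152)·682.

11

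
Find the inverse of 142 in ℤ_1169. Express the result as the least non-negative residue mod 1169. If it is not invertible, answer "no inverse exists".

354

Run Euclid on (1169, 142):
1169 = 8×142 + 33
142 = 4×33 + 10
33 = 3×10 + 3
10 = 3×3 + 1
3 = 3×1 + 0
The gcd is 1. Working backward:
1 = 10 − 3·3
1 = −3·33 + 10·10
1 = 10·142 − 43·33
1 = −43·1169 + 354·142
So 142·354 ≡ 1 (mod 1169).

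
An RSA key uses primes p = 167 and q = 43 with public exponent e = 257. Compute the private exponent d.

φ(n) = (p−1)(q−1) = 166·42 = 6972.
Need d with 257·d ≡ 1 (mod 6972). Apply the extended Euclidean algorithm:
6972 = 27*257 + 33
257 = 7*33 + 26
33 = 1*26 + 7
26 = 3*7 + 5
7 = 1*5 + 2
5 = 2*2 + 1
2 = 2*1 + 0
Back-substitute:
1 = 5 − 2·2
1 = −2·7 + 3·5
1 = 3·26 − 11·7
1 = −11·33 + 14·26
1 = 14·257 − 109·33
1 = −109·6972 + 2957·257
So 257·2957 ≡ 1 (mod 6972), hence d = 2957.

2957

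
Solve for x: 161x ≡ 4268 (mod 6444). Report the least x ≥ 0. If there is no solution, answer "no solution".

First find gcd(161, 6444):
6444 = 40×161 + 4
161 = 40×4 + 1
4 = 4×1 + 0
gcd = 1, so a unique solution mod 6444 exists.
Back-substitute for the Bézout coefficients:
1 = 161 − 40·4
1 = −40·6444 + 1601·161
So 161·(1601) ≡ 1 (mod 6444), giving 161⁻¹ ≡ 1601.
x ≡ 161⁻¹·4268 ≡ 1601·4268 ≡ 2428 (mod 6444).

2428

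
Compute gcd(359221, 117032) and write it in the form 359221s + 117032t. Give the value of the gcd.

Euclidean algorithm:
359221 = 3×117032 + 8125
117032 = 14×8125 + 3282
8125 = 2×3282 + 1561
3282 = 2×1561 + 160
1561 = 9×160 + 121
160 = 1×121 + 39
121 = 3×39 + 4
39 = 9×4 + 3
4 = 1×3 + 1
3 = 3×1 + 0
gcd(359221, 117032) = 1.
Back-substituting:
1 = 4 − 3
1 = −39 + 10·4
1 = 10·121 − 31·39
1 = −31·160 + 41·121
1 = 41·1561 − 400·160
1 = −400·3282 + 841·1561
1 = 841·8125 − 2082·3282
1 = −2082·117032 + 29989·8125
1 = 29989·359221 − 92049·117032
So 1 = (29989)·359221 + (-92049)·117032.

1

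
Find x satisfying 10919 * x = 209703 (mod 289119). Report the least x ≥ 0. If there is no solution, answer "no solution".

101988

First find gcd(10919, 289119):
289119 = 26·10919 + 5225
10919 = 2·5225 + 469
5225 = 11·469 + 66
469 = 7·66 + 7
66 = 9·7 + 3
7 = 2·3 + 1
3 = 3·1 + 0
gcd = 1, so a unique solution mod 289119 exists.
Back-substitute for the Bézout coefficients:
1 = 7 − 2·3
1 = −2·66 + 19·7
1 = 19·469 − 135·66
1 = −135·5225 + 1504·469
1 = 1504·10919 − 3143·5225
1 = −3143·289119 + 83222·10919
So 10919·(83222) ≡ 1 (mod 289119), giving 10919⁻¹ ≡ 83222.
x ≡ 10919⁻¹·209703 ≡ 83222·209703 ≡ 101988 (mod 289119).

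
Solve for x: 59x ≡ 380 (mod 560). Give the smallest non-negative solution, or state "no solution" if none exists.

First find gcd(59, 560):
560 = 9×59 + 29
59 = 2×29 + 1
29 = 29×1 + 0
gcd = 1, so a unique solution mod 560 exists.
Back-substitute for the Bézout coefficients:
1 = 59 − 2·29
1 = −2·560 + 19·59
So 59·(19) ≡ 1 (mod 560), giving 59⁻¹ ≡ 19.
x ≡ 59⁻¹·380 ≡ 19·380 ≡ 500 (mod 560).

500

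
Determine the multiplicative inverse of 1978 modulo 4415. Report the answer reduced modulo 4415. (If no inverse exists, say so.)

1337

Extended Euclidean algorithm:
4415 = 2*1978 + 459
1978 = 4*459 + 142
459 = 3*142 + 33
142 = 4*33 + 10
33 = 3*10 + 3
10 = 3*3 + 1
3 = 3*1 + 0
gcd = 1, so the inverse exists. Back-substitute:
1 = 10 − 3·3
1 = −3·33 + 10·10
1 = 10·142 − 43·33
1 = −43·459 + 139·142
1 = 139·1978 − 599·459
1 = −599·4415 + 1337·1978
So 1978·1337 ≡ 1 (mod 4415).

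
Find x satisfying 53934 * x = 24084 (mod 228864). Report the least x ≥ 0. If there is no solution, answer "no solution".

17670

First find gcd(53934, 228864):
228864 = 4×53934 + 13128
53934 = 4×13128 + 1422
13128 = 9×1422 + 330
1422 = 4×330 + 102
330 = 3×102 + 24
102 = 4×24 + 6
24 = 4×6 + 0
gcd = 6 and 6 | 24084, so solutions exist. Divide through by 6: 8989x ≡ 4014 (mod 38144).
Now find 8989⁻¹ mod 38144:
38144 = 4*8989 + 2188
8989 = 4*2188 + 237
2188 = 9*237 + 55
237 = 4*55 + 17
55 = 3*17 + 4
17 = 4*4 + 1
4 = 4*1 + 0
Back-substitute:
1 = 17 − 4·4
1 = −4·55 + 13·17
1 = 13·237 − 56·55
1 = −56·2188 + 517·237
1 = 517·8989 − 2124·2188
1 = −2124·38144 + 9013·8989
So 8989⁻¹ ≡ 9013 (mod 38144).
Then x ≡ 9013·4014 ≡ 17670 (mod 38144); the smallest non-negative solution is x = 17670.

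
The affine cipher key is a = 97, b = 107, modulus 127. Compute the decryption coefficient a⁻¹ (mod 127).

Apply the Euclidean algorithm to 127 and 97:
127 = 1*97 + 30
97 = 3*30 + 7
30 = 4*7 + 2
7 = 3*2 + 1
2 = 2*1 + 0
gcd = 1, so the inverse exists. Back-substitute:
1 = 7 − 3·2
1 = −3·30 + 13·7
1 = 13·97 − 42·30
1 = −42·127 + 55·97
So 97·55 ≡ 1 (mod 127).

55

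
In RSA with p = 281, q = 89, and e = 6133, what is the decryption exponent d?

13917

φ(n) = (p−1)(q−1) = 280·88 = 24640.
Need d with 6133·d ≡ 1 (mod 24640). Apply the extended Euclidean algorithm:
24640 = 4*6133 + 108
6133 = 56*108 + 85
108 = 1*85 + 23
85 = 3*23 + 16
23 = 1*16 + 7
16 = 2*7 + 2
7 = 3*2 + 1
2 = 2*1 + 0
Back-substitute:
1 = 7 − 3·2
1 = −3·16 + 7·7
1 = 7·23 − 10·16
1 = −10·85 + 37·23
1 = 37·108 − 47·85
1 = −47·6133 + 2669·108
1 = 2669·24640 − 10723·6133
So 6133·(-10723) ≡ 1 (mod 24640), hence d ≡ -10723 ≡ 13917 (mod 24640).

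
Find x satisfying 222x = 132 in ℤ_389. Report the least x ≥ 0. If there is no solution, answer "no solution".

316

First find gcd(222, 389):
389 = 1*222 + 167
222 = 1*167 + 55
167 = 3*55 + 2
55 = 27*2 + 1
2 = 2*1 + 0
gcd = 1, so a unique solution mod 389 exists.
Back-substitute for the Bézout coefficients:
1 = 55 − 27·2
1 = −27·167 + 82·55
1 = 82·222 − 109·167
1 = −109·389 + 191·222
So 222·(191) ≡ 1 (mod 389), giving 222⁻¹ ≡ 191.
x ≡ 222⁻¹·132 ≡ 191·132 ≡ 316 (mod 389).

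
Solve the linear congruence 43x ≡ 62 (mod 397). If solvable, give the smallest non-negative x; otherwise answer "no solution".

103

First find gcd(43, 397):
397 = 9*43 + 10
43 = 4*10 + 3
10 = 3*3 + 1
3 = 3*1 + 0
gcd = 1, so a unique solution mod 397 exists.
Back-substitute for the Bézout coefficients:
1 = 10 − 3·3
1 = −3·43 + 13·10
1 = 13·397 − 120·43
So 43·(-120) ≡ 1 (mod 397), giving 43⁻¹ ≡ 277.
x ≡ 43⁻¹·62 ≡ 277·62 ≡ 103 (mod 397).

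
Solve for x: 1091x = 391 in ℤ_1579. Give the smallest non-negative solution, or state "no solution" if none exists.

326

First find gcd(1091, 1579):
1579 = 1·1091 + 488
1091 = 2·488 + 115
488 = 4·115 + 28
115 = 4·28 + 3
28 = 9·3 + 1
3 = 3·1 + 0
gcd = 1, so a unique solution mod 1579 exists.
Back-substitute for the Bézout coefficients:
1 = 28 − 9·3
1 = −9·115 + 37·28
1 = 37·488 − 157·115
1 = −157·1091 + 351·488
1 = 351·1579 − 508·1091
So 1091·(-508) ≡ 1 (mod 1579), giving 1091⁻¹ ≡ 1071.
x ≡ 1091⁻¹·391 ≡ 1071·391 ≡ 326 (mod 1579).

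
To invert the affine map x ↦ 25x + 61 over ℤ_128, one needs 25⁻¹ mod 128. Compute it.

Extended Euclidean algorithm:
128 = 5*25 + 3
25 = 8*3 + 1
3 = 3*1 + 0
Since gcd(25, 128) = 1, back-substitute to write 1 as a combination:
1 = 25 − 8·3
1 = −8·128 + 41·25
So 25·41 ≡ 1 (mod 128).

41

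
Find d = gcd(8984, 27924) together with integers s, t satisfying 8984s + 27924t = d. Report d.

4

Apply Euclid's algorithm to 27924 and 8984:
27924 = 3*8984 + 972
8984 = 9*972 + 236
972 = 4*236 + 28
236 = 8*28 + 12
28 = 2*12 + 4
12 = 3*4 + 0
gcd(8984, 27924) = 4.
Express as a combination:
4 = 28 − 2·12
4 = −2·236 + 17·28
4 = 17·972 − 70·236
4 = −70·8984 + 647·972
4 = 647·27924 − 2011·8984
So 4 = (647)·27924 + (-2011)·8984.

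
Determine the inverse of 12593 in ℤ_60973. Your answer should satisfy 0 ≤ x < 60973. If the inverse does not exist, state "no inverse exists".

27395

Apply the Euclidean algorithm to 60973 and 12593:
60973 = 4·12593 + 10601
12593 = 1·10601 + 1992
10601 = 5·1992 + 641
1992 = 3·641 + 69
641 = 9·69 + 20
69 = 3·20 + 9
20 = 2·9 + 2
9 = 4·2 + 1
2 = 2·1 + 0
Since gcd(12593, 60973) = 1, back-substitute to write 1 as a combination:
1 = 9 − 4·2
1 = −4·20 + 9·9
1 = 9·69 − 31·20
1 = −31·641 + 288·69
1 = 288·1992 − 895·641
1 = −895·10601 + 4763·1992
1 = 4763·12593 − 5658·10601
1 = −5658·60973 + 27395·12593
So 12593·27395 ≡ 1 (mod 60973).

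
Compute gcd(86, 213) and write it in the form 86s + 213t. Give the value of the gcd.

1

Euclidean algorithm:
213 = 2×86 + 41
86 = 2×41 + 4
41 = 10×4 + 1
4 = 4×1 + 0
gcd(86, 213) = 1.
Back-substituting:
1 = 41 − 10·4
1 = −10·86 + 21·41
1 = 21·213 − 52·86
So 1 = (21)·213 + (-52)·86.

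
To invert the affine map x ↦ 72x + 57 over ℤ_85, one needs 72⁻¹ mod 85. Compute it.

Apply the Euclidean algorithm to 85 and 72:
85 = 1*72 + 13
72 = 5*13 + 7
13 = 1*7 + 6
7 = 1*6 + 1
6 = 6*1 + 0
Since gcd(72, 85) = 1, back-substitute to write 1 as a combination:
1 = 7 − 6
1 = −13 + 2·7
1 = 2·72 − 11·13
1 = −11·85 + 13·72
So 72·13 ≡ 1 (mod 85).

13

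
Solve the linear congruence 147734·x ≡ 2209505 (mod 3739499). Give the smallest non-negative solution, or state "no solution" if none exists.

343833

First find gcd(147734, 3739499):
3739499 = 25·147734 + 46149
147734 = 3·46149 + 9287
46149 = 4·9287 + 9001
9287 = 1·9001 + 286
9001 = 31·286 + 135
286 = 2·135 + 16
135 = 8·16 + 7
16 = 2·7 + 2
7 = 3·2 + 1
2 = 2·1 + 0
gcd = 1, so a unique solution mod 3739499 exists.
Back-substitute for the Bézout coefficients:
1 = 7 − 3·2
1 = −3·16 + 7·7
1 = 7·135 − 59·16
1 = −59·286 + 125·135
1 = 125·9001 − 3934·286
1 = −3934·9287 + 4059·9001
1 = 4059·46149 − 20170·9287
1 = −20170·147734 + 64569·46149
1 = 64569·3739499 − 1634395·147734
So 147734·(-1634395) ≡ 1 (mod 3739499), giving 147734⁻¹ ≡ 2105104.
x ≡ 147734⁻¹·2209505 ≡ 2105104·2209505 ≡ 343833 (mod 3739499).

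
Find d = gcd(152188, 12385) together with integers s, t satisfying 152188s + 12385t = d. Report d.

Repeated division:
152188 = 12×12385 + 3568
12385 = 3×3568 + 1681
3568 = 2×1681 + 206
1681 = 8×206 + 33
206 = 6×33 + 8
33 = 4×8 + 1
8 = 8×1 + 0
gcd(152188, 12385) = 1.
Express as a combination:
1 = 33 − 4·8
1 = −4·206 + 25·33
1 = 25·1681 − 204·206
1 = −204·3568 + 433·1681
1 = 433·12385 − 1503·3568
1 = −1503·152188 + 18469·12385
So 1 = (-1503)·152188 + (18469)·12385.

1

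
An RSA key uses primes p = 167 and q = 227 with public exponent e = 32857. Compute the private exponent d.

8149

φ(n) = (p−1)(q−1) = 166·226 = 37516.
Need d with 32857·d ≡ 1 (mod 37516). Apply the extended Euclidean algorithm:
37516 = 1·32857 + 4659
32857 = 7·4659 + 244
4659 = 19·244 + 23
244 = 10·23 + 14
23 = 1·14 + 9
14 = 1·9 + 5
9 = 1·5 + 4
5 = 1·4 + 1
4 = 4·1 + 0
Back-substitute:
1 = 5 − 4
1 = −9 + 2·5
1 = 2·14 − 3·9
1 = −3·23 + 5·14
1 = 5·244 − 53·23
1 = −53·4659 + 1012·244
1 = 1012·32857 − 7137·4659
1 = −7137·37516 + 8149·32857
So 32857·8149 ≡ 1 (mod 37516), hence d = 8149.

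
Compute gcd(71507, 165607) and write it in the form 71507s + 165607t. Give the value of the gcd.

Repeated division:
165607 = 2×71507 + 22593
71507 = 3×22593 + 3728
22593 = 6×3728 + 225
3728 = 16×225 + 128
225 = 1×128 + 97
128 = 1×97 + 31
97 = 3×31 + 4
31 = 7×4 + 3
4 = 1×3 + 1
3 = 3×1 + 0
gcd(71507, 165607) = 1.
Express as a combination:
1 = 4 − 3
1 = −31 + 8·4
1 = 8·97 − 25·31
1 = −25·128 + 33·97
1 = 33·225 − 58·128
1 = −58·3728 + 961·225
1 = 961·22593 − 5824·3728
1 = −5824·71507 + 18433·22593
1 = 18433·165607 − 42690·71507
So 1 = (18433)·165607 + (-42690)·71507.

1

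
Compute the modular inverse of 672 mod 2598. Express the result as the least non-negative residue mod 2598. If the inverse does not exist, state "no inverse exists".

no inverse exists

Euclidean algorithm on 2598, 672:
2598 = 3*672 + 582
672 = 1*582 + 90
582 = 6*90 + 42
90 = 2*42 + 6
42 = 7*6 + 0
gcd(672, 2598) = 6 ≠ 1, so 672 has no multiplicative inverse modulo 2598.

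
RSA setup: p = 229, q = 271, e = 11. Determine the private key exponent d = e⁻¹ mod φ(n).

44771

φ(n) = (p−1)(q−1) = 228·270 = 61560.
Need d with 11·d ≡ 1 (mod 61560). Apply the extended Euclidean algorithm:
61560 = 5596·11 + 4
11 = 2·4 + 3
4 = 1·3 + 1
3 = 3·1 + 0
Back-substitute:
1 = 4 − 3
1 = −11 + 3·4
1 = 3·61560 − 16789·11
So 11·(-16789) ≡ 1 (mod 61560), hence d ≡ -16789 ≡ 44771 (mod 61560).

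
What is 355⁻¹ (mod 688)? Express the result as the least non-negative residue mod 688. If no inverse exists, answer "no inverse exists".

gcd(688, 355) by repeated division:
688 = 1·355 + 333
355 = 1·333 + 22
333 = 15·22 + 3
22 = 7·3 + 1
3 = 3·1 + 0
The gcd is 1. Working backward:
1 = 22 − 7·3
1 = −7·333 + 106·22
1 = 106·355 − 113·333
1 = −113·688 + 219·355
So 355·219 ≡ 1 (mod 688).

219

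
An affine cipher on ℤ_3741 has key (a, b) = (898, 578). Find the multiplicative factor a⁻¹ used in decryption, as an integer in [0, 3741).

2812

Apply the Euclidean algorithm to 3741 and 898:
3741 = 4×898 + 149
898 = 6×149 + 4
149 = 37×4 + 1
4 = 4×1 + 0
Since gcd(898, 3741) = 1, back-substitute to write 1 as a combination:
1 = 149 − 37·4
1 = −37·898 + 223·149
1 = 223·3741 − 929·898
So 898·(-929) ≡ 1 (mod 3741), and -929 ≡ 2812 (mod 3741).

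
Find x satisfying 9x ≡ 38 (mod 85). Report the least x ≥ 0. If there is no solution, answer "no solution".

First find gcd(9, 85):
85 = 9·9 + 4
9 = 2·4 + 1
4 = 4·1 + 0
gcd = 1, so a unique solution mod 85 exists.
Back-substitute for the Bézout coefficients:
1 = 9 − 2·4
1 = −2·85 + 19·9
So 9·(19) ≡ 1 (mod 85), giving 9⁻¹ ≡ 19.
x ≡ 9⁻¹·38 ≡ 19·38 ≡ 42 (mod 85).

42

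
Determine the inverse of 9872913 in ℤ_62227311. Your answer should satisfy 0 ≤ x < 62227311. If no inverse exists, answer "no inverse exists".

Compute gcd(9872913, 62227311):
62227311 = 6*9872913 + 2989833
9872913 = 3*2989833 + 903414
2989833 = 3*903414 + 279591
903414 = 3*279591 + 64641
279591 = 4*64641 + 21027
64641 = 3*21027 + 1560
21027 = 13*1560 + 747
1560 = 2*747 + 66
747 = 11*66 + 21
66 = 3*21 + 3
21 = 7*3 + 0
Since gcd = 3 > 1, 9872913 is not a unit mod 62227311.

no inverse exists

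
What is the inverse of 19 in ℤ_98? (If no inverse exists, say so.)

31

Extended Euclidean algorithm:
98 = 5*19 + 3
19 = 6*3 + 1
3 = 3*1 + 0
Since gcd(19, 98) = 1, back-substitute to write 1 as a combination:
1 = 19 − 6·3
1 = −6·98 + 31·19
So 19·31 ≡ 1 (mod 98).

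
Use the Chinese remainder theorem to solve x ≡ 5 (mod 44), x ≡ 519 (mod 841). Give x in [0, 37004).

32477

Write x = 5 + 44·k. Then 44·k ≡ 519 − 5 ≡ 514 (mod 841).
Need 44⁻¹ mod 841. Extended Euclid on (841, 44):
841 = 19·44 + 5
44 = 8·5 + 4
5 = 1·4 + 1
4 = 4·1 + 0
Back-substitute:
1 = 5 − 4
1 = −44 + 9·5
1 = 9·841 − 172·44
44⁻¹ ≡ 669 (mod 841), so k ≡ 669·514 ≡ 738 (mod 841).
x = 5 + 44·738 = 32477.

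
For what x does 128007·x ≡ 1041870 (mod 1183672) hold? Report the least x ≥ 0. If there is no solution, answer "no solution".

First find gcd(128007, 1183672):
1183672 = 9·128007 + 31609
128007 = 4·31609 + 1571
31609 = 20·1571 + 189
1571 = 8·189 + 59
189 = 3·59 + 12
59 = 4·12 + 11
12 = 1·11 + 1
11 = 11·1 + 0
gcd = 1, so a unique solution mod 1183672 exists.
Back-substitute for the Bézout coefficients:
1 = 12 − 11
1 = −59 + 5·12
1 = 5·189 − 16·59
1 = −16·1571 + 133·189
1 = 133·31609 − 2676·1571
1 = −2676·128007 + 10837·31609
1 = 10837·1183672 − 100209·128007
So 128007·(-100209) ≡ 1 (mod 1183672), giving 128007⁻¹ ≡ 1083463.
x ≡ 128007⁻¹·1041870 ≡ 1083463·1041870 ≡ 1037930 (mod 1183672).

1037930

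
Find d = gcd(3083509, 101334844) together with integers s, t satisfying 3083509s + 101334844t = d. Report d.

Repeated division:
101334844 = 32×3083509 + 2662556
3083509 = 1×2662556 + 420953
2662556 = 6×420953 + 136838
420953 = 3×136838 + 10439
136838 = 13×10439 + 1131
10439 = 9×1131 + 260
1131 = 4×260 + 91
260 = 2×91 + 78
91 = 1×78 + 13
78 = 6×13 + 0
gcd(3083509, 101334844) = 13.
Back-substituting:
13 = 91 − 78
13 = −260 + 3·91
13 = 3·1131 − 13·260
13 = −13·10439 + 120·1131
13 = 120·136838 − 1573·10439
13 = −1573·420953 + 4839·136838
13 = 4839·2662556 − 30607·420953
13 = −30607·3083509 + 35446·2662556
13 = 35446·101334844 − 1164879·3083509
So 13 = (35446)·101334844 + (-1164879)·3083509.

13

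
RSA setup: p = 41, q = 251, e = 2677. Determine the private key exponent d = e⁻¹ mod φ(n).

7613

φ(n) = (p−1)(q−1) = 40·250 = 10000.
Need d with 2677·d ≡ 1 (mod 10000). Apply the extended Euclidean algorithm:
10000 = 3*2677 + 1969
2677 = 1*1969 + 708
1969 = 2*708 + 553
708 = 1*553 + 155
553 = 3*155 + 88
155 = 1*88 + 67
88 = 1*67 + 21
67 = 3*21 + 4
21 = 5*4 + 1
4 = 4*1 + 0
Back-substitute:
1 = 21 − 5·4
1 = −5·67 + 16·21
1 = 16·88 − 21·67
1 = −21·155 + 37·88
1 = 37·553 − 132·155
1 = −132·708 + 169·553
1 = 169·1969 − 470·708
1 = −470·2677 + 639·1969
1 = 639·10000 − 2387·2677
So 2677·(-2387) ≡ 1 (mod 10000), hence d ≡ -2387 ≡ 7613 (mod 10000).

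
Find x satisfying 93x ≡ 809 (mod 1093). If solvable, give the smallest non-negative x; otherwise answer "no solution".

232

First find gcd(93, 1093):
1093 = 11·93 + 70
93 = 1·70 + 23
70 = 3·23 + 1
23 = 23·1 + 0
gcd = 1, so a unique solution mod 1093 exists.
Back-substitute for the Bézout coefficients:
1 = 70 − 3·23
1 = −3·93 + 4·70
1 = 4·1093 − 47·93
So 93·(-47) ≡ 1 (mod 1093), giving 93⁻¹ ≡ 1046.
x ≡ 93⁻¹·809 ≡ 1046·809 ≡ 232 (mod 1093).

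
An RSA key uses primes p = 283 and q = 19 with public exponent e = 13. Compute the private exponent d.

781

φ(n) = (p−1)(q−1) = 282·18 = 5076.
Need d with 13·d ≡ 1 (mod 5076). Apply the extended Euclidean algorithm:
5076 = 390*13 + 6
13 = 2*6 + 1
6 = 6*1 + 0
Back-substitute:
1 = 13 − 2·6
1 = −2·5076 + 781·13
So 13·781 ≡ 1 (mod 5076), hence d = 781.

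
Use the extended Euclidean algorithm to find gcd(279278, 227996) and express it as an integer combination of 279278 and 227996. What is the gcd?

2

Repeated division:
279278 = 1*227996 + 51282
227996 = 4*51282 + 22868
51282 = 2*22868 + 5546
22868 = 4*5546 + 684
5546 = 8*684 + 74
684 = 9*74 + 18
74 = 4*18 + 2
18 = 9*2 + 0
gcd(279278, 227996) = 2.
Working backward:
2 = 74 − 4·18
2 = −4·684 + 37·74
2 = 37·5546 − 300·684
2 = −300·22868 + 1237·5546
2 = 1237·51282 − 2774·22868
2 = −2774·227996 + 12333·51282
2 = 12333·279278 − 15107·227996
So 2 = (12333)·279278 + (-15107)·227996.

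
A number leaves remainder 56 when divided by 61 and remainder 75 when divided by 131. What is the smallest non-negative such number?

Write x = 56 + 61·k. Then 61·k ≡ 75 − 56 ≡ 19 (mod 131).
Need 61⁻¹ mod 131. Extended Euclid on (131, 61):
131 = 2×61 + 9
61 = 6×9 + 7
9 = 1×7 + 2
7 = 3×2 + 1
2 = 2×1 + 0
Back-substitute:
1 = 7 − 3·2
1 = −3·9 + 4·7
1 = 4·61 − 27·9
1 = −27·131 + 58·61
61⁻¹ ≡ 58 (mod 131), so k ≡ 58·19 ≡ 54 (mod 131).
x = 56 + 61·54 = 3350.

3350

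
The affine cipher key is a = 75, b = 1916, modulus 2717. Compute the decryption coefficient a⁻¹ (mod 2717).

Extended Euclidean algorithm:
2717 = 36·75 + 17
75 = 4·17 + 7
17 = 2·7 + 3
7 = 2·3 + 1
3 = 3·1 + 0
The gcd is 1. Working backward:
1 = 7 − 2·3
1 = −2·17 + 5·7
1 = 5·75 − 22·17
1 = −22·2717 + 797·75
So 75·797 ≡ 1 (mod 2717).

797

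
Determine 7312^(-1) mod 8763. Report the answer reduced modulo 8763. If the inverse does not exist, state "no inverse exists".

gcd(8763, 7312) by repeated division:
8763 = 1*7312 + 1451
7312 = 5*1451 + 57
1451 = 25*57 + 26
57 = 2*26 + 5
26 = 5*5 + 1
5 = 5*1 + 0
gcd = 1, so the inverse exists. Back-substitute:
1 = 26 − 5·5
1 = −5·57 + 11·26
1 = 11·1451 − 280·57
1 = −280·7312 + 1411·1451
1 = 1411·8763 − 1691·7312
Thus 7312·(-1691) ≡ 1 (mod 8763); reducing, -1691 mod 8763 = 7072.

7072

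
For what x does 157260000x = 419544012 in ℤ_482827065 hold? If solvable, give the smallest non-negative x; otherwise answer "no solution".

gcd(157260000, 482827065):
482827065 = 3·157260000 + 11047065
157260000 = 14·11047065 + 2601090
11047065 = 4·2601090 + 642705
2601090 = 4·642705 + 30270
642705 = 21·30270 + 7035
30270 = 4·7035 + 2130
7035 = 3·2130 + 645
2130 = 3·645 + 195
645 = 3·195 + 60
195 = 3·60 + 15
60 = 4·15 + 0
gcd = 15, but 15 ∤ 419544012, so the congruence has no solution.

no solution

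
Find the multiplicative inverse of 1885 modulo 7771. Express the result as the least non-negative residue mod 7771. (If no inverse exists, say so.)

841

gcd(7771, 1885) by repeated division:
7771 = 4·1885 + 231
1885 = 8·231 + 37
231 = 6·37 + 9
37 = 4·9 + 1
9 = 9·1 + 0
The gcd is 1. Working backward:
1 = 37 − 4·9
1 = −4·231 + 25·37
1 = 25·1885 − 204·231
1 = −204·7771 + 841·1885
So 1885·841 ≡ 1 (mod 7771).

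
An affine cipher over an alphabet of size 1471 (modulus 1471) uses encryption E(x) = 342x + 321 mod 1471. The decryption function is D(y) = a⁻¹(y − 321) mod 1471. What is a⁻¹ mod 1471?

Run Euclid on (1471, 342):
1471 = 4×342 + 103
342 = 3×103 + 33
103 = 3×33 + 4
33 = 8×4 + 1
4 = 4×1 + 0
The gcd is 1. Working backward:
1 = 33 − 8·4
1 = −8·103 + 25·33
1 = 25·342 − 83·103
1 = −83·1471 + 357·342
So 342·357 ≡ 1 (mod 1471).

357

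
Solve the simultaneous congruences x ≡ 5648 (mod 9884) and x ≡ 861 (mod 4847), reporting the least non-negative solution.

40352136

Write x = 5648 + 9884·k. Then 9884·k ≡ 861 − 5648 ≡ 60 (mod 4847).
Need 9884⁻¹ mod 4847. Extended Euclid on (4847, 190):
4847 = 25×190 + 97
190 = 1×97 + 93
97 = 1×93 + 4
93 = 23×4 + 1
4 = 4×1 + 0
Back-substitute:
1 = 93 − 23·4
1 = −23·97 + 24·93
1 = 24·190 − 47·97
1 = −47·4847 + 1199·190
9884⁻¹ ≡ 1199 (mod 4847), so k ≡ 1199·60 ≡ 4082 (mod 4847).
x = 5648 + 9884·4082 = 40352136.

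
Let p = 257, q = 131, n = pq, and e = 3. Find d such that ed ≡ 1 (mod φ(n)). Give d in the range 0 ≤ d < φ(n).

22187

φ(n) = (p−1)(q−1) = 256·130 = 33280.
Need d with 3·d ≡ 1 (mod 33280). Apply the extended Euclidean algorithm:
33280 = 11093*3 + 1
3 = 3*1 + 0
Back-substitute:
1 = 33280 − 11093·3
So 3·(-11093) ≡ 1 (mod 33280), hence d ≡ -11093 ≡ 22187 (mod 33280).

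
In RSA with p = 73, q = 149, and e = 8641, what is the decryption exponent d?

4897

φ(n) = (p−1)(q−1) = 72·148 = 10656.
Need d with 8641·d ≡ 1 (mod 10656). Apply the extended Euclidean algorithm:
10656 = 1*8641 + 2015
8641 = 4*2015 + 581
2015 = 3*581 + 272
581 = 2*272 + 37
272 = 7*37 + 13
37 = 2*13 + 11
13 = 1*11 + 2
11 = 5*2 + 1
2 = 2*1 + 0
Back-substitute:
1 = 11 − 5·2
1 = −5·13 + 6·11
1 = 6·37 − 17·13
1 = −17·272 + 125·37
1 = 125·581 − 267·272
1 = −267·2015 + 926·581
1 = 926·8641 − 3971·2015
1 = −3971·10656 + 4897·8641
So 8641·4897 ≡ 1 (mod 10656), hence d = 4897.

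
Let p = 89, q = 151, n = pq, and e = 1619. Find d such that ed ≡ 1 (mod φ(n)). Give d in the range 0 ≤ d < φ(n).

10379

φ(n) = (p−1)(q−1) = 88·150 = 13200.
Need d with 1619·d ≡ 1 (mod 13200). Apply the extended Euclidean algorithm:
13200 = 8·1619 + 248
1619 = 6·248 + 131
248 = 1·131 + 117
131 = 1·117 + 14
117 = 8·14 + 5
14 = 2·5 + 4
5 = 1·4 + 1
4 = 4·1 + 0
Back-substitute:
1 = 5 − 4
1 = −14 + 3·5
1 = 3·117 − 25·14
1 = −25·131 + 28·117
1 = 28·248 − 53·131
1 = −53·1619 + 346·248
1 = 346·13200 − 2821·1619
So 1619·(-2821) ≡ 1 (mod 13200), hence d ≡ -2821 ≡ 10379 (mod 13200).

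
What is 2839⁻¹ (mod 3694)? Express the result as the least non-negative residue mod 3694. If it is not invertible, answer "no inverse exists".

Apply the Euclidean algorithm to 3694 and 2839:
3694 = 1×2839 + 855
2839 = 3×855 + 274
855 = 3×274 + 33
274 = 8×33 + 10
33 = 3×10 + 3
10 = 3×3 + 1
3 = 3×1 + 0
gcd = 1, so the inverse exists. Back-substitute:
1 = 10 − 3·3
1 = −3·33 + 10·10
1 = 10·274 − 83·33
1 = −83·855 + 259·274
1 = 259·2839 − 860·855
1 = −860·3694 + 1119·2839
So 2839·1119 ≡ 1 (mod 3694).

1119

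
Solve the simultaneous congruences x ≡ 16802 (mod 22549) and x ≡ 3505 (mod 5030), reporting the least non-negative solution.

45047155

Write x = 16802 + 22549·k. Then 22549·k ≡ 3505 − 16802 ≡ 1793 (mod 5030).
Need 22549⁻¹ mod 5030. Extended Euclid on (5030, 2429):
5030 = 2·2429 + 172
2429 = 14·172 + 21
172 = 8·21 + 4
21 = 5·4 + 1
4 = 4·1 + 0
Back-substitute:
1 = 21 − 5·4
1 = −5·172 + 41·21
1 = 41·2429 − 579·172
1 = −579·5030 + 1199·2429
22549⁻¹ ≡ 1199 (mod 5030), so k ≡ 1199·1793 ≡ 1997 (mod 5030).
x = 16802 + 22549·1997 = 45047155.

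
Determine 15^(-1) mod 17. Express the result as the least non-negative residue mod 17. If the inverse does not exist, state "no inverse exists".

gcd(17, 15) by repeated division:
17 = 1*15 + 2
15 = 7*2 + 1
2 = 2*1 + 0
gcd = 1, so the inverse exists. Back-substitute:
1 = 15 − 7·2
1 = −7·17 + 8·15
So 15·8 ≡ 1 (mod 17).

8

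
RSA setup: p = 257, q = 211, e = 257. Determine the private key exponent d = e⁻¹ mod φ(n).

φ(n) = (p−1)(q−1) = 256·210 = 53760.
Need d with 257·d ≡ 1 (mod 53760). Apply the extended Euclidean algorithm:
53760 = 209·257 + 47
257 = 5·47 + 22
47 = 2·22 + 3
22 = 7·3 + 1
3 = 3·1 + 0
Back-substitute:
1 = 22 − 7·3
1 = −7·47 + 15·22
1 = 15·257 − 82·47
1 = −82·53760 + 17153·257
So 257·17153 ≡ 1 (mod 53760), hence d = 17153.

17153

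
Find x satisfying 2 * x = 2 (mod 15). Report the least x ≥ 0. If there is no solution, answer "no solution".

1

First find gcd(2, 15):
15 = 7×2 + 1
2 = 2×1 + 0
gcd = 1, so a unique solution mod 15 exists.
Back-substitute for the Bézout coefficients:
1 = 15 − 7·2
So 2·(-7) ≡ 1 (mod 15), giving 2⁻¹ ≡ 8.
x ≡ 2⁻¹·2 ≡ 8·2 ≡ 1 (mod 15).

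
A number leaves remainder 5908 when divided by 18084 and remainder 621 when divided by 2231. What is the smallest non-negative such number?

7293760

Write x = 5908 + 18084·k. Then 18084·k ≡ 621 − 5908 ≡ 1406 (mod 2231).
Need 18084⁻¹ mod 2231. Extended Euclid on (2231, 236):
2231 = 9×236 + 107
236 = 2×107 + 22
107 = 4×22 + 19
22 = 1×19 + 3
19 = 6×3 + 1
3 = 3×1 + 0
Back-substitute:
1 = 19 − 6·3
1 = −6·22 + 7·19
1 = 7·107 − 34·22
1 = −34·236 + 75·107
1 = 75·2231 − 709·236
18084⁻¹ ≡ 1522 (mod 2231), so k ≡ 1522·1406 ≡ 403 (mod 2231).
x = 5908 + 18084·403 = 7293760.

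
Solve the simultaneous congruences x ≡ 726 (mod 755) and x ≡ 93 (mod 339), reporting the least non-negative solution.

Write x = 726 + 755·k. Then 755·k ≡ 93 − 726 ≡ 45 (mod 339).
Need 755⁻¹ mod 339. Extended Euclid on (339, 77):
339 = 4*77 + 31
77 = 2*31 + 15
31 = 2*15 + 1
15 = 15*1 + 0
Back-substitute:
1 = 31 − 2·15
1 = −2·77 + 5·31
1 = 5·339 − 22·77
755⁻¹ ≡ 317 (mod 339), so k ≡ 317·45 ≡ 27 (mod 339).
x = 726 + 755·27 = 21111.

21111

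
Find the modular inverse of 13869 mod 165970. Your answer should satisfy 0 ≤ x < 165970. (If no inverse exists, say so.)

Apply the Euclidean algorithm to 165970 and 13869:
165970 = 11×13869 + 13411
13869 = 1×13411 + 458
13411 = 29×458 + 129
458 = 3×129 + 71
129 = 1×71 + 58
71 = 1×58 + 13
58 = 4×13 + 6
13 = 2×6 + 1
6 = 6×1 + 0
Since gcd(13869, 165970) = 1, back-substitute to write 1 as a combination:
1 = 13 − 2·6
1 = −2·58 + 9·13
1 = 9·71 − 11·58
1 = −11·129 + 20·71
1 = 20·458 − 71·129
1 = −71·13411 + 2079·458
1 = 2079·13869 − 2150·13411
1 = −2150·165970 + 25729·13869
So 13869·25729 ≡ 1 (mod 165970).

25729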